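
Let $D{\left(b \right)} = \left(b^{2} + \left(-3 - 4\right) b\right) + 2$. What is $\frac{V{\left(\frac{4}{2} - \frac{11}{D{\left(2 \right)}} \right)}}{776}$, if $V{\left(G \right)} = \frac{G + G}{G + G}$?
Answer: $\frac{1}{776} \approx 0.0012887$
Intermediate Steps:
$D{\left(b \right)} = 2 + b^{2} - 7 b$ ($D{\left(b \right)} = \left(b^{2} + \left(-3 - 4\right) b\right) + 2 = \left(b^{2} - 7 b\right) + 2 = 2 + b^{2} - 7 b$)
$V{\left(G \right)} = 1$ ($V{\left(G \right)} = \frac{2 G}{2 G} = 2 G \frac{1}{2 G} = 1$)
$\frac{V{\left(\frac{4}{2} - \frac{11}{D{\left(2 \right)}} \right)}}{776} = 1 \cdot \frac{1}{776} = \frac{1}{776}$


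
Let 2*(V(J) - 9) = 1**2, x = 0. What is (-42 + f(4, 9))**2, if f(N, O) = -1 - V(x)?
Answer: 11025/4 ≈ 2756.3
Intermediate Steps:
V(J) = 19/2 (V(J) = 9 + (1/2)*1**2 = 9 + (1/2)*1 = 9 + 1/2 = 19/2)
f(N, O) = -21/2 (f(N, O) = -1 - 1*19/2 = -1 - 19/2 = -21/2)
(-42 + f(4, 9))**2 = (-42 - 21/2)**2 = (-105/2)**2 = 11025/4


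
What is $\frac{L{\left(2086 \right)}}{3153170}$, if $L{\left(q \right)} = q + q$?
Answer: $\frac{2086}{1576585} \approx 0.0013231$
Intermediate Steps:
$L{\left(q \right)} = 2 q$
$\frac{L{\left(2086 \right)}}{3153170} = \frac{2 \cdot 2086}{3153170} = 4172 \cdot \frac{1}{3153170} = \frac{2086}{1576585}$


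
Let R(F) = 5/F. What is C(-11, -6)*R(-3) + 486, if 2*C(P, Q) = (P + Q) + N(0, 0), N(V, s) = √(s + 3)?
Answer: 3001/6 - 5*√3/6 ≈ 498.72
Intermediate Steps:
N(V, s) = √(3 + s)
C(P, Q) = P/2 + Q/2 + √3/2 (C(P, Q) = ((P + Q) + √(3 + 0))/2 = ((P + Q) + √3)/2 = (P + Q + √3)/2 = P/2 + Q/2 + √3/2)
C(-11, -6)*R(-3) + 486 = ((½)*(-11) + (½)*(-6) + √3/2)*(5/(-3)) + 486 = (-11/2 - 3 + √3/2)*(5*(-⅓)) + 486 = (-17/2 + √3/2)*(-5/3) + 486 = (85/6 - 5*√3/6) + 486 = 3001/6 - 5*√3/6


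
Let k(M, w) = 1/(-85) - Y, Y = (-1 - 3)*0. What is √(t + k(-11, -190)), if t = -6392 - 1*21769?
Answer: I*√203463310/85 ≈ 167.81*I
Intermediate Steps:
Y = 0 (Y = -4*0 = 0)
t = -28161 (t = -6392 - 21769 = -28161)
k(M, w) = -1/85 (k(M, w) = 1/(-85) - 1*0 = -1/85 + 0 = -1/85)
√(t + k(-11, -190)) = √(-28161 - 1/85) = √(-2393686/85) = I*√203463310/85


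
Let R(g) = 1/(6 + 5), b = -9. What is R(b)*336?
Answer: 336/11 ≈ 30.545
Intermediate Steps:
R(g) = 1/11
R(b)*336 = (1/11)*336 = 336/11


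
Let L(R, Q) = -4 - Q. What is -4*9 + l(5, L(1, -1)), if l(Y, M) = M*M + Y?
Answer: -22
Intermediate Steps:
l(Y, M) = Y + M² (l(Y, M) = M² + Y = Y + M²)
-4*9 + l(5, L(1, -1)) = -4*9 + (5 + (-4 - 1*(-1))²) = -36 + (5 + (-4 + 1)²) = -36 + (5 + (-3)²) = -36 + (5 + 9) = -36 + 14 = -22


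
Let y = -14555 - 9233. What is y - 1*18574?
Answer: -42362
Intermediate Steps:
y = -23788
y - 1*18574 = -23788 - 1*18574 = -23788 - 18574 = -42362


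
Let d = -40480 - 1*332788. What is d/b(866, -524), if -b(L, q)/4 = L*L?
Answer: 93317/749956 ≈ 0.12443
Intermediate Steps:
b(L, q) = -4*L**2 (b(L, q) = -4*L*L = -4*L**2)
d = -373268 (d = -40480 - 332788 = -373268)
d/b(866, -524) = -373268/((-4*866**2)) = -373268/((-4*749956)) = -373268/(-2999824) = -373268*(-1/2999824) = 93317/749956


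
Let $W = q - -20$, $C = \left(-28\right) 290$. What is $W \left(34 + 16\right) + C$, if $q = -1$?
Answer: $-7170$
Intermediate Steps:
$C = -8120$
$W = 19$ ($W = -1 - -20 = -1 + 20 = 19$)
$W \left(34 + 16\right) + C = 19 \left(34 + 16\right) - 8120 = 19 \cdot 50 - 8120 = 950 - 8120 = -7170$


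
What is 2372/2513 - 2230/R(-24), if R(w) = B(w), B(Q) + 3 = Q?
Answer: 5668034/67851 ≈ 83.536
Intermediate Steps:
B(Q) = -3 + Q
R(w) = -3 + w
2372/2513 - 2230/R(-24) = 2372/2513 - 2230/(-3 - 24) = 2372*(1/2513) - 2230/(-27) = 2372/2513 - 2230*(-1/27) = 2372/2513 + 2230/27 = 5668034/67851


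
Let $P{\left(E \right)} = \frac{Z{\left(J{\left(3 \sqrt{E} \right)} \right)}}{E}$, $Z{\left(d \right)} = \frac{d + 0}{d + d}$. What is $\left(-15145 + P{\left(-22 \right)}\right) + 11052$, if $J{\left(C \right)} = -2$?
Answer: $- \frac{180093}{44} \approx -4093.0$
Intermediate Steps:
$Z{\left(d \right)} = \frac{1}{2}$ ($Z{\left(d \right)} = \frac{d}{2 d} = d \frac{1}{2 d} = \frac{1}{2}$)
$P{\left(E \right)} = \frac{1}{2 E}$
$\left(-15145 + P{\left(-22 \right)}\right) + 11052 = \left(-15145 + \frac{1}{2 \left(-22\right)}\right) + 11052 = \left(-15145 + \frac{1}{2} \left(- \frac{1}{22}\right)\right) + 11052 = \left(-15145 - \frac{1}{44}\right) + 11052 = - \frac{666381}{44} + 11052 = - \frac{180093}{44}$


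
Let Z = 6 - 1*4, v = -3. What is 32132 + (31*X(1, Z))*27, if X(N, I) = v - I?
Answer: 27947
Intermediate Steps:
Z = 2 (Z = 6 - 4 = 2)
X(N, I) = -3 - I
32132 + (31*X(1, Z))*27 = 32132 + (31*(-3 - 1*2))*27 = 32132 + (31*(-3 - 2))*27 = 32132 + (31*(-5))*27 = 32132 - 155*27 = 32132 - 4185 = 27947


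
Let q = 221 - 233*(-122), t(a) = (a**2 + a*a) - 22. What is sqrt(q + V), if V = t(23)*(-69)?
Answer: I*sqrt(42837) ≈ 206.97*I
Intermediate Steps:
t(a) = -22 + 2*a**2 (t(a) = (a**2 + a**2) - 22 = 2*a**2 - 22 = -22 + 2*a**2)
V = -71484 (V = (-22 + 2*23**2)*(-69) = (-22 + 2*529)*(-69) = (-22 + 1058)*(-69) = 1036*(-69) = -71484)
q = 28647 (q = 221 + 28426 = 28647)
sqrt(q + V) = sqrt(28647 - 71484) = sqrt(-42837) = I*sqrt(42837)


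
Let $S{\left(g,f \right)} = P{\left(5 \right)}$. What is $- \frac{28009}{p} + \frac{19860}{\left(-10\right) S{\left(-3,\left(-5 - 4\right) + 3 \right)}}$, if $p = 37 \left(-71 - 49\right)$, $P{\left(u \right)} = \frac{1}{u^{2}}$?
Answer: $- \frac{5957243}{120} \approx -49644.0$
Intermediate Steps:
$P{\left(u \right)} = \frac{1}{u^{2}}$
$S{\left(g,f \right)} = \frac{1}{25}$
$p = -4440$ ($p = 37 \left(-120\right) = -4440$)
$- \frac{28009}{p} + \frac{19860}{\left(-10\right) S{\left(-3,\left(-5 - 4\right) + 3 \right)}} = - \frac{28009}{-4440} + \frac{19860}{\left(-10\right) \frac{1}{25}} = \left(-28009\right) \left(- \frac{1}{4440}\right) + \frac{19860}{- \frac{2}{5}} = \frac{757}{120} + 19860 \left(- \frac{5}{2}\right) = \frac{757}{120} - 49650 = - \frac{5957243}{120}$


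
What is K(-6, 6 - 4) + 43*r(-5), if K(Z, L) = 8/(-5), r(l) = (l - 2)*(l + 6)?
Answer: -1513/5 ≈ -302.60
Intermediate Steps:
r(l) = (-2 + l)*(6 + l)
K(Z, L) = -8/5 (K(Z, L) = 8*(-⅕) = -8/5)
K(-6, 6 - 4) + 43*r(-5) = -8/5 + 43*(-12 + (-5)² + 4*(-5)) = -8/5 + 43*(-12 + 25 - 20) = -8/5 + 43*(-7) = -8/5 - 301 = -1513/5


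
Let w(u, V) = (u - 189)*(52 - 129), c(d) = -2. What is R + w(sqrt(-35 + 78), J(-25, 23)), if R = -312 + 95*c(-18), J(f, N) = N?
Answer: 14051 - 77*sqrt(43) ≈ 13546.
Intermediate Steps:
w(u, V) = 14553 - 77*u (w(u, V) = (-189 + u)*(-77) = 14553 - 77*u)
R = -502 (R = -312 + 95*(-2) = -312 - 190 = -502)
R + w(sqrt(-35 + 78), J(-25, 23)) = -502 + (14553 - 77*sqrt(-35 + 78)) = -502 + (14553 - 77*sqrt(43)) = 14051 - 77*sqrt(43)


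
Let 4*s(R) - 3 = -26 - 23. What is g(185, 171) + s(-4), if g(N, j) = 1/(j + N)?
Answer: -4093/356 ≈ -11.497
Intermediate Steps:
s(R) = -23/2 (s(R) = 3/4 + (-26 - 23)/4 = 3/4 + (1/4)*(-49) = 3/4 - 49/4 = -23/2)
g(N, j) = 1/(N + j)
g(185, 171) + s(-4) = 1/(185 + 171) - 23/2 = 1/356 - 23/2 = -4093/356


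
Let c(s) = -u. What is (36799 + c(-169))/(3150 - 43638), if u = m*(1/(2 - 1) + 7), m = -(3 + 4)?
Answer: -1755/1928 ≈ -0.91027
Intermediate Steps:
m = -7 (m = -1*7 = -7)
u = -56 (u = -7*(1/(2 - 1) + 7) = -7*(1/1 + 7) = -7*(1 + 7) = -7*8 = -56)
c(s) = 56 (c(s) = -1*(-56) = 56)
(36799 + c(-169))/(3150 - 43638) = (36799 + 56)/(3150 - 43638) = 36855/(-40488) = 36855*(-1/40488) = -1755/1928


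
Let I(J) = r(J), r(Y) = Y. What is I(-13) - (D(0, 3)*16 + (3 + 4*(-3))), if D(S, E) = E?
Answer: -52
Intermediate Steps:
I(J) = J
I(-13) - (D(0, 3)*16 + (3 + 4*(-3))) = -13 - (3*16 + (3 + 4*(-3))) = -13 - (48 + (3 - 12)) = -13 - (48 - 9) = -13 - 1*39 = -13 - 39 = -52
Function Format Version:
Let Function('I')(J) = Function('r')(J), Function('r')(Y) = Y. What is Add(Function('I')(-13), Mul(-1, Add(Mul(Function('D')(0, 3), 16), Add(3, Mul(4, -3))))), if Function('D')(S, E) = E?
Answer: -52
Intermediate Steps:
Function('I')(J) = J
Add(Function('I')(-13), Mul(-1, Add(Mul(Function('D')(0, 3), 16), Add(3, Mul(4, -3))))) = Add(-13, Mul(-1, Add(Mul(3, 16), Add(3, Mul(4, -3))))) = Add(-13, Mul(-1, Add(48, Add(3, -12)))) = Add(-13, Mul(-1, Add(48, -9))) = Add(-13, Mul(-1, 39)) = Add(-13, -39) = -52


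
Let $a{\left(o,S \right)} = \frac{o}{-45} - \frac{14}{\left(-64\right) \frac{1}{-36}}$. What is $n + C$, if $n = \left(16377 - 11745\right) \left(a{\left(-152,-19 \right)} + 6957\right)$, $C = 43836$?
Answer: $\frac{483717433}{15} \approx 3.2248 \cdot 10^{7}$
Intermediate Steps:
$a{\left(o,S \right)} = - \frac{63}{8} - \frac{o}{45}$ ($a{\left(o,S \right)} = o \left(- \frac{1}{45}\right) - \frac{14}{\left(-64\right) \left(- \frac{1}{36}\right)} = - \frac{o}{45} - \frac{14}{\frac{16}{9}} = - \frac{o}{45} - \frac{63}{8} = - \frac{63}{8} - \frac{o}{45}$)
$n = \frac{483059893}{15}$ ($n = \left(16377 - 11745\right) \left(\left(- \frac{63}{8} - - \frac{152}{45}\right) + 6957\right) = \left(16377 - 11745\right) \left(\left(- \frac{63}{8} + \frac{152}{45}\right) + 6957\right) = \left(16377 - 11745\right) \left(- \frac{1619}{360} + 6957\right) = 4632 \cdot \frac{2502901}{360} = \frac{483059893}{15} \approx 3.2204 \cdot 10^{7}$)
$n + C = \frac{483059893}{15} + 43836 = \frac{483717433}{15}$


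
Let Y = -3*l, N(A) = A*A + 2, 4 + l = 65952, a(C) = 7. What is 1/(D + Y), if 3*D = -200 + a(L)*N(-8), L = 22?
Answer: -3/593270 ≈ -5.0567e-6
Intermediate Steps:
l = 65948 (l = -4 + 65952 = 65948)
N(A) = 2 + A**2 (N(A) = A**2 + 2 = 2 + A**2)
Y = -197844 (Y = -3*65948 = -197844)
D = 262/3 (D = (-200 + 7*(2 + (-8)**2))/3 = (-200 + 7*(2 + 64))/3 = (-200 + 7*66)/3 = (-200 + 462)/3 = (1/3)*262 = 262/3 ≈ 87.333)
1/(D + Y) = 1/(262/3 - 197844) = 1/(-593270/3) = -3/593270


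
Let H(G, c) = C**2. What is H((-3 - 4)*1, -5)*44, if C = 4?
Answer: 704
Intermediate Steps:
H(G, c) = 16 (H(G, c) = 4**2 = 16)
H((-3 - 4)*1, -5)*44 = 16*44 = 704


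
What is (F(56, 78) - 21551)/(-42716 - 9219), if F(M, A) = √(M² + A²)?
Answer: 21551/51935 - 2*√2305/51935 ≈ 0.41311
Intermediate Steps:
F(M, A) = √(A² + M²)
(F(56, 78) - 21551)/(-42716 - 9219) = (√(78² + 56²) - 21551)/(-42716 - 9219) = (√(6084 + 3136) - 21551)/(-51935) = (√9220 - 21551)*(-1/51935) = (2*√2305 - 21551)*(-1/51935) = (-21551 + 2*√2305)*(-1/51935) = 21551/51935 - 2*√2305/51935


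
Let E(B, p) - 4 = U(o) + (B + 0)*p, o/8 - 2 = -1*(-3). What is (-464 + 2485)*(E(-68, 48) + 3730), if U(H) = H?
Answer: 1030710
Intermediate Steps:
o = 40 (o = 16 + 8*(-1*(-3)) = 16 + 8*3 = 16 + 24 = 40)
E(B, p) = 44 + B*p (E(B, p) = 4 + (40 + (B + 0)*p) = 4 + (40 + B*p) = 44 + B*p)
(-464 + 2485)*(E(-68, 48) + 3730) = (-464 + 2485)*((44 - 68*48) + 3730) = 2021*((44 - 3264) + 3730) = 2021*(-3220 + 3730) = 2021*510 = 1030710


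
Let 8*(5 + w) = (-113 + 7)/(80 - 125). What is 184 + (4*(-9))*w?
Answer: 1767/5 ≈ 353.40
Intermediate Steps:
w = -847/180 (w = -5 + ((-113 + 7)/(80 - 125))/8 = -5 + (-106/(-45))/8 = -5 + (-106*(-1/45))/8 = -5 + (⅛)*(106/45) = -5 + 53/180 = -847/180 ≈ -4.7056)
184 + (4*(-9))*w = 184 + (4*(-9))*(-847/180) = 184 - 36*(-847/180) = 184 + 847/5 = 1767/5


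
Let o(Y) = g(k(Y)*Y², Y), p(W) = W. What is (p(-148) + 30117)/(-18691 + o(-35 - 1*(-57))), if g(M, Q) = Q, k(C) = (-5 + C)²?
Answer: -29969/18669 ≈ -1.6053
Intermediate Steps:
o(Y) = Y
(p(-148) + 30117)/(-18691 + o(-35 - 1*(-57))) = (-148 + 30117)/(-18691 + (-35 - 1*(-57))) = 29969/(-18691 + (-35 + 57)) = 29969/(-18691 + 22) = 29969/(-18669) = 29969*(-1/18669) = -29969/18669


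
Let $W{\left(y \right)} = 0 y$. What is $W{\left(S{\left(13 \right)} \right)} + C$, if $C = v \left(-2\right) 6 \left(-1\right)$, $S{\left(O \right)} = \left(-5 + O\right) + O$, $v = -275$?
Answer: $-3300$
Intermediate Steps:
$S{\left(O \right)} = -5 + 2 O$
$W{\left(y \right)} = 0$
$C = -3300$ ($C = - 275 \left(-2\right) 6 \left(-1\right) = - 275 \left(\left(-12\right) \left(-1\right)\right) = \left(-275\right) 12 = -3300$)
$W{\left(S{\left(13 \right)} \right)} + C = 0 - 3300 = -3300$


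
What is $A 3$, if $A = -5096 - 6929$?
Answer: $-36075$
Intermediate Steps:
$A = -12025$ ($A = -5096 - 6929 = -12025$)
$A 3 = \left(-12025\right) 3 = -36075$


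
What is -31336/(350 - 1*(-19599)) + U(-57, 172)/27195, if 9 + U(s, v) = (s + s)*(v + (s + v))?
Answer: -501684481/180837685 ≈ -2.7742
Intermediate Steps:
U(s, v) = -9 + 2*s*(s + 2*v) (U(s, v) = -9 + (s + s)*(v + (s + v)) = -9 + (2*s)*(s + 2*v) = -9 + 2*s*(s + 2*v))
-31336/(350 - 1*(-19599)) + U(-57, 172)/27195 = -31336/(350 - 1*(-19599)) + (-9 + 2*(-57)² + 4*(-57)*172)/27195 = -31336/(350 + 19599) + (-9 + 2*3249 - 39216)*(1/27195) = -31336/19949 + (-9 + 6498 - 39216)*(1/27195) = -31336*1/19949 - 32727*1/27195 = -31336/19949 - 10909/9065 = -501684481/180837685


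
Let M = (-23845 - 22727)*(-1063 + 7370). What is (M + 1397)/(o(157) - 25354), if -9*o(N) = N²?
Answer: 2643553863/252835 ≈ 10456.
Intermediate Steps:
o(N) = -N²/9
M = -293729604 (M = -46572*6307 = -293729604)
(M + 1397)/(o(157) - 25354) = (-293729604 + 1397)/(-⅑*157² - 25354) = -293728207/(-⅑*24649 - 25354) = -293728207/(-24649/9 - 25354) = -293728207/(-252835/9) = -293728207*(-9/252835) = 2643553863/252835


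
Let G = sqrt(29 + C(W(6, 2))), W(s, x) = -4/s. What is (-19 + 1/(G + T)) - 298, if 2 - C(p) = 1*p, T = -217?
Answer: -44752175/141172 - sqrt(285)/141172 ≈ -317.00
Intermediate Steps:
C(p) = 2 - p
G = sqrt(285)/3 (G = sqrt(29 + (2 - (-4)/6)) = sqrt(29 + (2 - 1*(-2/3))) = sqrt(29 + (2 + 2/3)) = sqrt(29 + 8/3) = sqrt(95/3) = sqrt(285)/3 ≈ 5.6273)
(-19 + 1/(G + T)) - 298 = (-19 + 1/(sqrt(285)/3 - 217)) - 298 = (-19 + 1/(-217 + sqrt(285)/3)) - 298 = -317 + 1/(-217 + sqrt(285)/3)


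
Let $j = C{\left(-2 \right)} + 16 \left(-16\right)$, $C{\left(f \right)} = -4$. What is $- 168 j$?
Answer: $43680$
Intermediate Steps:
$j = -260$ ($j = -4 + 16 \left(-16\right) = -4 - 256 = -260$)
$- 168 j = \left(-168\right) \left(-260\right) = 43680$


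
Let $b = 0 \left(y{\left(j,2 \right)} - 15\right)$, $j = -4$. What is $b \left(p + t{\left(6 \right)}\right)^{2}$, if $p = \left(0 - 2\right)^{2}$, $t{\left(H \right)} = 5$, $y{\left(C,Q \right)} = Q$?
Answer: $0$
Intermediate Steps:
$b = 0$ ($b = 0 \left(2 - 15\right) = 0 \left(-13\right) = 0$)
$p = 4$ ($p = \left(-2\right)^{2} = 4$)
$b \left(p + t{\left(6 \right)}\right)^{2} = 0 \left(4 + 5\right)^{2} = 0 \cdot 9^{2} = 0 \cdot 81 = 0$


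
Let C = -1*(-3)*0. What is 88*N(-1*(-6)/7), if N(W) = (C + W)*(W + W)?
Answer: 6336/49 ≈ 129.31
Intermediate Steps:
C = 0 (C = 3*0 = 0)
N(W) = 2*W² (N(W) = (0 + W)*(W + W) = W*(2*W) = 2*W²)
88*N(-1*(-6)/7) = 88*(2*(-1*(-6)/7)²) = 88*(2*(6*(⅐))²) = 88*(2*(6/7)²) = 88*(2*(36/49)) = 88*(72/49) = 6336/49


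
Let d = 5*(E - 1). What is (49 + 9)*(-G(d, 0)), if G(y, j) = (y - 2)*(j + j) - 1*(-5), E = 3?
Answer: -290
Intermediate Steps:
d = 10 (d = 5*(3 - 1) = 5*2 = 10)
G(y, j) = 5 + 2*j*(-2 + y) (G(y, j) = (-2 + y)*(2*j) + 5 = 2*j*(-2 + y) + 5 = 5 + 2*j*(-2 + y))
(49 + 9)*(-G(d, 0)) = (49 + 9)*(-(5 - 4*0 + 2*0*10)) = 58*(-(5 + 0 + 0)) = 58*(-1*5) = 58*(-5) = -290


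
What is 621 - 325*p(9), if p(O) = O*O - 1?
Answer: -25379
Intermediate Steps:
p(O) = -1 + O² (p(O) = O² - 1 = -1 + O²)
621 - 325*p(9) = 621 - 325*(-1 + 9²) = 621 - 325*(-1 + 81) = 621 - 325*80 = 621 - 26000 = -25379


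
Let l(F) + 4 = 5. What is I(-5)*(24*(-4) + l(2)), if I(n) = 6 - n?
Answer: -1045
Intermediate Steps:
l(F) = 1 (l(F) = -4 + 5 = 1)
I(-5)*(24*(-4) + l(2)) = (6 - 1*(-5))*(24*(-4) + 1) = (6 + 5)*(-96 + 1) = 11*(-95) = -1045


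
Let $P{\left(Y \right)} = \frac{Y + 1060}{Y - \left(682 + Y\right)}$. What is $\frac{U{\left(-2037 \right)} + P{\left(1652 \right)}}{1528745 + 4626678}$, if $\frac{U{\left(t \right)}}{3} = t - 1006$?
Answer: $- \frac{3114345}{2098999243} \approx -0.0014837$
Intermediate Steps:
$U{\left(t \right)} = -3018 + 3 t$ ($U{\left(t \right)} = 3 \left(t - 1006\right) = 3 \left(-1006 + t\right) = -3018 + 3 t$)
$P{\left(Y \right)} = - \frac{530}{341} - \frac{Y}{682}$ ($P{\left(Y \right)} = \frac{1060 + Y}{-682} = \left(1060 + Y\right) \left(- \frac{1}{682}\right) = - \frac{530}{341} - \frac{Y}{682}$)
$\frac{U{\left(-2037 \right)} + P{\left(1652 \right)}}{1528745 + 4626678} = \frac{\left(-3018 + 3 \left(-2037\right)\right) - \frac{1356}{341}}{1528745 + 4626678} = \frac{\left(-3018 - 6111\right) - \frac{1356}{341}}{6155423} = \left(-9129 - \frac{1356}{341}\right) \frac{1}{6155423} = \left(- \frac{3114345}{341}\right) \frac{1}{6155423} = - \frac{3114345}{2098999243}$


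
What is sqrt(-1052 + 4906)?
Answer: sqrt(3854) ≈ 62.081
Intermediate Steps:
sqrt(-1052 + 4906) = sqrt(3854)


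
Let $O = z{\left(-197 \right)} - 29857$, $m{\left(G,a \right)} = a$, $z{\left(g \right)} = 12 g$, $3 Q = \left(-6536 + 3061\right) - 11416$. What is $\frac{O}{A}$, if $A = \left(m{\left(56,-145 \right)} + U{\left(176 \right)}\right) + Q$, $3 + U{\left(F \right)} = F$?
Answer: $\frac{96663}{14807} \approx 6.5282$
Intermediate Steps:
$Q = - \frac{14891}{3}$ ($Q = \frac{\left(-6536 + 3061\right) - 11416}{3} = \frac{-3475 - 11416}{3} = \frac{1}{3} \left(-14891\right) = - \frac{14891}{3} \approx -4963.7$)
$U{\left(F \right)} = -3 + F$
$A = - \frac{14807}{3}$ ($A = \left(-145 + \left(-3 + 176\right)\right) - \frac{14891}{3} = \left(-145 + 173\right) - \frac{14891}{3} = 28 - \frac{14891}{3} = - \frac{14807}{3} \approx -4935.7$)
$O = -32221$ ($O = 12 \left(-197\right) - 29857 = -2364 - 29857 = -32221$)
$\frac{O}{A} = - \frac{32221}{- \frac{14807}{3}} = \left(-32221\right) \left(- \frac{3}{14807}\right) = \frac{96663}{14807}$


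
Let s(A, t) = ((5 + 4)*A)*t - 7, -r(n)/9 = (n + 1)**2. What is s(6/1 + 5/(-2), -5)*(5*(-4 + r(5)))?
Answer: 269780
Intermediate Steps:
r(n) = -9*(1 + n)**2 (r(n) = -9*(n + 1)**2 = -9*(1 + n)**2)
s(A, t) = -7 + 9*A*t (s(A, t) = (9*A)*t - 7 = 9*A*t - 7 = -7 + 9*A*t)
s(6/1 + 5/(-2), -5)*(5*(-4 + r(5))) = (-7 + 9*(6/1 + 5/(-2))*(-5))*(5*(-4 - 9*(1 + 5)**2)) = (-7 + 9*(6*1 + 5*(-1/2))*(-5))*(5*(-4 - 9*6**2)) = (-7 + 9*(6 - 5/2)*(-5))*(5*(-4 - 9*36)) = (-7 + 9*(7/2)*(-5))*(5*(-4 - 324)) = (-7 - 315/2)*(5*(-328)) = -329/2*(-1640) = 269780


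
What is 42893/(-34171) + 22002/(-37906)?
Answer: -1188866200/647642963 ≈ -1.8357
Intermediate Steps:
42893/(-34171) + 22002/(-37906) = 42893*(-1/34171) + 22002*(-1/37906) = -42893/34171 - 11001/18953 = -1188866200/647642963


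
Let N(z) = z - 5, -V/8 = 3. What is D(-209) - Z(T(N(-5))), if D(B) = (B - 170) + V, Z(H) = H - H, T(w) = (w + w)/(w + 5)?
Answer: -403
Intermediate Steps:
V = -24 (V = -8*3 = -24)
N(z) = -5 + z
T(w) = 2*w/(5 + w) (T(w) = (2*w)/(5 + w) = 2*w/(5 + w))
Z(H) = 0
D(B) = -194 + B (D(B) = (B - 170) - 24 = (-170 + B) - 24 = -194 + B)
D(-209) - Z(T(N(-5))) = (-194 - 209) - 1*0 = -403 + 0 = -403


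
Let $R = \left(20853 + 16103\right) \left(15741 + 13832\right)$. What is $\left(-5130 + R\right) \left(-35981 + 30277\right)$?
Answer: $-6233871129232$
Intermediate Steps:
$R = 1092899788$ ($R = 36956 \cdot 29573 = 1092899788$)
$\left(-5130 + R\right) \left(-35981 + 30277\right) = \left(-5130 + 1092899788\right) \left(-35981 + 30277\right) = 1092894658 \left(-5704\right) = -6233871129232$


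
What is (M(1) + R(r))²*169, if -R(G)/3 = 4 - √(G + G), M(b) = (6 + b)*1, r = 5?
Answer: 19435 - 5070*√10 ≈ 3402.3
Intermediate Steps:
M(b) = 6 + b
R(G) = -12 + 3*√2*√G (R(G) = -3*(4 - √(G + G)) = -3*(4 - √(2*G)) = -3*(4 - √2*√G) = -12 + 3*√2*√G)
(M(1) + R(r))²*169 = ((6 + 1) + (-12 + 3*√2*√5))²*169 = (7 + (-12 + 3*√10))²*169 = (-5 + 3*√10)²*169 = 169*(-5 + 3*√10)²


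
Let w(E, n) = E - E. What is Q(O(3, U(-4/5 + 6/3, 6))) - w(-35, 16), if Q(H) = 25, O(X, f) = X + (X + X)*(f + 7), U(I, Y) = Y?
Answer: 25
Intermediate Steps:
O(X, f) = X + 2*X*(7 + f) (O(X, f) = X + (2*X)*(7 + f) = X + 2*X*(7 + f))
w(E, n) = 0
Q(O(3, U(-4/5 + 6/3, 6))) - w(-35, 16) = 25 - 1*0 = 25 + 0 = 25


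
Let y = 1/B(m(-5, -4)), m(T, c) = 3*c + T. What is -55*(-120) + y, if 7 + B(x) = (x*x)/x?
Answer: 158399/24 ≈ 6600.0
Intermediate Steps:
m(T, c) = T + 3*c
B(x) = -7 + x (B(x) = -7 + (x*x)/x = -7 + x²/x = -7 + x)
y = -1/24 (y = 1/(-7 + (-5 + 3*(-4))) = 1/(-7 + (-5 - 12)) = 1/(-7 - 17) = 1/(-24) = -1/24 ≈ -0.041667)
-55*(-120) + y = -55*(-120) - 1/24 = 6600 - 1/24 = 158399/24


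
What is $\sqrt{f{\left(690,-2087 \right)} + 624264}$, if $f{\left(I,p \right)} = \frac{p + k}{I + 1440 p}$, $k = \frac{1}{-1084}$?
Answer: $\frac{\sqrt{183947881236109896093290}}{542829260} \approx 790.1$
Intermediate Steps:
$k = - \frac{1}{1084} \approx -0.00092251$
$f{\left(I,p \right)} = \frac{- \frac{1}{1084} + p}{I + 1440 p}$ ($f{\left(I,p \right)} = \frac{p - \frac{1}{1084}}{I + 1440 p} = \frac{- \frac{1}{1084} + p}{I + 1440 p}$)
$\sqrt{f{\left(690,-2087 \right)} + 624264} = \sqrt{\frac{- \frac{1}{1084} - 2087}{690 + 1440 \left(-2087\right)} + 624264} = \sqrt{\frac{1}{690 - 3005280} \left(- \frac{2262309}{1084}\right) + 624264} = \sqrt{\frac{1}{-3004590} \left(- \frac{2262309}{1084}\right) + 624264} = \sqrt{\left(- \frac{1}{3004590}\right) \left(- \frac{2262309}{1084}\right) + 624264} = \sqrt{\frac{754103}{1085658520} + 624264} = \sqrt{\frac{677737531083383}{1085658520}} = \frac{\sqrt{183947881236109896093290}}{542829260}$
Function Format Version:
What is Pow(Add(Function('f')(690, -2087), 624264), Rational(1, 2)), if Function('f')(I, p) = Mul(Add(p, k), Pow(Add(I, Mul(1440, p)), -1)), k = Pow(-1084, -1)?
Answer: Mul(Rational(1, 542829260), Pow(183947881236109896093290, Rational(1, 2))) ≈ 790.10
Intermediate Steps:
k = Rational(-1, 1084) ≈ -0.00092251
Function('f')(I, p) = Mul(Pow(Add(I, Mul(1440, p)), -1), Add(Rational(-1, 1084), p)) (Function('f')(I, p) = Mul(Add(p, Rational(-1, 1084)), Pow(Add(I, Mul(1440, p)), -1)) = Mul(Add(Rational(-1, 1084), p), Pow(Add(I, Mul(1440, p)), -1)) = Mul(Pow(Add(I, Mul(1440, p)), -1), Add(Rational(-1, 1084), p)))
Pow(Add(Function('f')(690, -2087), 624264), Rational(1, 2)) = Pow(Add(Mul(Pow(Add(690, Mul(1440, -2087)), -1), Add(Rational(-1, 1084), -2087)), 624264), Rational(1, 2)) = Pow(Add(Mul(Pow(Add(690, -3005280), -1), Rational(-2262309, 1084)), 624264), Rational(1, 2)) = Pow(Add(Mul(Pow(-3004590, -1), Rational(-2262309, 1084)), 624264), Rational(1, 2)) = Pow(Add(Mul(Rational(-1, 3004590), Rational(-2262309, 1084)), 624264), Rational(1, 2)) = Pow(Add(Rational(754103, 1085658520), 624264), Rational(1, 2)) = Pow(Rational(677737531083383, 1085658520), Rational(1, 2)) = Mul(Rational(1, 542829260), Pow(183947881236109896093290, Rational(1, 2)))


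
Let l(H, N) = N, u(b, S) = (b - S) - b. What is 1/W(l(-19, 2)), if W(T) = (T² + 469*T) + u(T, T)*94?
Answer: 1/754 ≈ 0.0013263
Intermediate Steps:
u(b, S) = -S
W(T) = T² + 375*T (W(T) = (T² + 469*T) - T*94 = (T² + 469*T) - 94*T = T² + 375*T)
1/W(l(-19, 2)) = 1/(2*(375 + 2)) = 1/(2*377) = 1/754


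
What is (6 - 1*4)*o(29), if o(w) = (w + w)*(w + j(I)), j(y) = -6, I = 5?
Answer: 2668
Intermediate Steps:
o(w) = 2*w*(-6 + w) (o(w) = (w + w)*(w - 6) = (2*w)*(-6 + w) = 2*w*(-6 + w))
(6 - 1*4)*o(29) = (6 - 1*4)*(2*29*(-6 + 29)) = (6 - 4)*(2*29*23) = 2*1334 = 2668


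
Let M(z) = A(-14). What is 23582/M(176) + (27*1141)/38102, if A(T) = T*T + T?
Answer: 34774163/266714 ≈ 130.38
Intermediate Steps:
A(T) = T + T**2 (A(T) = T**2 + T = T + T**2)
M(z) = 182 (M(z) = -14*(1 - 14) = -14*(-13) = 182)
23582/M(176) + (27*1141)/38102 = 23582/182 + (27*1141)/38102 = 23582*(1/182) + 30807*(1/38102) = 907/7 + 30807/38102 = 34774163/266714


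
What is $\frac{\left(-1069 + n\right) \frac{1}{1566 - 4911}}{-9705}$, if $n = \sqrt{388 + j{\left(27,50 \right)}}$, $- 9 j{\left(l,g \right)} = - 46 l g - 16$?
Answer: $- \frac{1069}{32463225} + \frac{2 \sqrt{16402}}{97389675} \approx -3.03 \cdot 10^{-5}$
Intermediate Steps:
$j{\left(l,g \right)} = \frac{16}{9} + \frac{46 g l}{9}$ ($j{\left(l,g \right)} = - \frac{- 46 l g - 16}{9} = - \frac{- 46 g l - 16}{9} = - \frac{-16 - 46 g l}{9} = \frac{16}{9} + \frac{46 g l}{9}$)
$n = \frac{2 \sqrt{16402}}{3}$ ($n = \sqrt{388 + \left(\frac{16}{9} + \frac{46}{9} \cdot 50 \cdot 27\right)} = \sqrt{388 + \left(\frac{16}{9} + 6900\right)} = \sqrt{388 + \frac{62116}{9}} = \sqrt{\frac{65608}{9}} = \frac{2 \sqrt{16402}}{3} \approx 85.38$)
$\frac{\left(-1069 + n\right) \frac{1}{1566 - 4911}}{-9705} = \frac{\left(-1069 + \frac{2 \sqrt{16402}}{3}\right) \frac{1}{1566 - 4911}}{-9705} = \frac{-1069 + \frac{2 \sqrt{16402}}{3}}{-3345} \left(- \frac{1}{9705}\right) = \left(-1069 + \frac{2 \sqrt{16402}}{3}\right) \left(- \frac{1}{3345}\right) \left(- \frac{1}{9705}\right) = \left(\frac{1069}{3345} - \frac{2 \sqrt{16402}}{10035}\right) \left(- \frac{1}{9705}\right) = - \frac{1069}{32463225} + \frac{2 \sqrt{16402}}{97389675}$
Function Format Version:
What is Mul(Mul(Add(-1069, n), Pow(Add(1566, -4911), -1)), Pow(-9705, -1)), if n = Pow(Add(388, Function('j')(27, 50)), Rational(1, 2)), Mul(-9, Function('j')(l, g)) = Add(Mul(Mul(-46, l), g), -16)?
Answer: Add(Rational(-1069, 32463225), Mul(Rational(2, 97389675), Pow(16402, Rational(1, 2)))) ≈ -3.0300e-5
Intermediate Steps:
Function('j')(l, g) = Add(Rational(16, 9), Mul(Rational(46, 9), g, l)) (Function('j')(l, g) = Mul(Rational(-1, 9), Add(Mul(Mul(-46, l), g), -16)) = Mul(Rational(-1, 9), Add(Mul(-46, g, l), -16)) = Mul(Rational(-1, 9), Add(-16, Mul(-46, g, l))) = Add(Rational(16, 9), Mul(Rational(46, 9), g, l)))
n = Mul(Rational(2, 3), Pow(16402, Rational(1, 2))) (n = Pow(Add(388, Add(Rational(16, 9), Mul(Rational(46, 9), 50, 27))), Rational(1, 2)) = Pow(Add(388, Add(Rational(16, 9), 6900)), Rational(1, 2)) = Pow(Add(388, Rational(62116, 9)), Rational(1, 2)) = Pow(Rational(65608, 9), Rational(1, 2)) = Mul(Rational(2, 3), Pow(16402, Rational(1, 2))) ≈ 85.380)
Mul(Mul(Add(-1069, n), Pow(Add(1566, -4911), -1)), Pow(-9705, -1)) = Mul(Mul(Add(-1069, Mul(Rational(2, 3), Pow(16402, Rational(1, 2)))), Pow(Add(1566, -4911), -1)), Pow(-9705, -1)) = Mul(Mul(Add(-1069, Mul(Rational(2, 3), Pow(16402, Rational(1, 2)))), Pow(-3345, -1)), Rational(-1, 9705)) = Mul(Mul(Add(-1069, Mul(Rational(2, 3), Pow(16402, Rational(1, 2)))), Rational(-1, 3345)), Rational(-1, 9705)) = Mul(Add(Rational(1069, 3345), Mul(Rational(-2, 10035), Pow(16402, Rational(1, 2)))), Rational(-1, 9705)) = Add(Rational(-1069, 32463225), Mul(Rational(2, 97389675), Pow(16402, Rational(1, 2))))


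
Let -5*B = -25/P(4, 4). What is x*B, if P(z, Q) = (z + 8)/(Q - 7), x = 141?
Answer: -705/4 ≈ -176.25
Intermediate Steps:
P(z, Q) = (8 + z)/(-7 + Q)
B = -5/4 (B = -(-5)/((8 + 4)/(-7 + 4)) = -(-5)/(12/(-3)) = -(-5)/((-⅓*12)) = -(-5)/(-4) = -(-5)*(-1)/4 = -⅕*25/4 = -5/4 ≈ -1.2500)
x*B = 141*(-5/4) = -705/4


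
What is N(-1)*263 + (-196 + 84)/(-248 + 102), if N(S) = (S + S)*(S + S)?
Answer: 76852/73 ≈ 1052.8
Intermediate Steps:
N(S) = 4*S² (N(S) = (2*S)*(2*S) = 4*S²)
N(-1)*263 + (-196 + 84)/(-248 + 102) = (4*(-1)²)*263 + (-196 + 84)/(-248 + 102) = (4*1)*263 - 112/(-146) = 4*263 - 112*(-1/146) = 1052 + 56/73 = 76852/73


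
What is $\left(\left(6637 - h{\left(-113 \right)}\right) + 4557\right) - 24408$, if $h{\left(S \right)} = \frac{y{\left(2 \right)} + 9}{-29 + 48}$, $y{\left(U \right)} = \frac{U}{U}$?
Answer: $- \frac{251076}{19} \approx -13215.0$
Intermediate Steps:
$y{\left(U \right)} = 1$
$h{\left(S \right)} = \frac{10}{19}$ ($h{\left(S \right)} = \frac{1 + 9}{-29 + 48} = \frac{10}{19}$)
$\left(\left(6637 - h{\left(-113 \right)}\right) + 4557\right) - 24408 = \left(\left(6637 - \frac{10}{19}\right) + 4557\right) - 24408 = \left(\frac{126093}{19} + 4557\right) - 24408 = \frac{212676}{19} - 24408 = - \frac{251076}{19}$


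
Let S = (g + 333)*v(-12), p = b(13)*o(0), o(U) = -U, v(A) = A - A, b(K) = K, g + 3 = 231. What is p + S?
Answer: 0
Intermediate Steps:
g = 228 (g = -3 + 231 = 228)
v(A) = 0
p = 0 (p = 13*(-1*0) = 13*0 = 0)
S = 0 (S = (228 + 333)*0 = 561*0 = 0)
p + S = 0 + 0 = 0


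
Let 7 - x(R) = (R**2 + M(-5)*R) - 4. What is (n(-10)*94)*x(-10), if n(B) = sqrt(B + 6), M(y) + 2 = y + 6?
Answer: -18612*I ≈ -18612.0*I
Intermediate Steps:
M(y) = 4 + y (M(y) = -2 + (y + 6) = -2 + (6 + y) = 4 + y)
x(R) = 11 + R - R**2 (x(R) = 7 - ((R**2 + (4 - 5)*R) - 4) = 7 - ((R**2 - R) - 4) = 7 - (-4 + R**2 - R) = 7 + (4 + R - R**2) = 11 + R - R**2)
n(B) = sqrt(6 + B)
(n(-10)*94)*x(-10) = (sqrt(6 - 10)*94)*(11 - 10 - 1*(-10)**2) = (sqrt(-4)*94)*(11 - 10 - 1*100) = ((2*I)*94)*(11 - 10 - 100) = (188*I)*(-99) = -18612*I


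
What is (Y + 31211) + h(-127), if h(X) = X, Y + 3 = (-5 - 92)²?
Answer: 40490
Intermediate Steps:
Y = 9406 (Y = -3 + (-5 - 92)² = -3 + (-97)² = -3 + 9409 = 9406)
(Y + 31211) + h(-127) = (9406 + 31211) - 127 = 40617 - 127 = 40490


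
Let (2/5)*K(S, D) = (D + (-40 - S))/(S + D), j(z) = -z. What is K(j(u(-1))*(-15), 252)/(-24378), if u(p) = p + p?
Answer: -605/5411916 ≈ -0.00011179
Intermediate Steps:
u(p) = 2*p
K(S, D) = 5*(-40 + D - S)/(2*(D + S)) (K(S, D) = 5*((D + (-40 - S))/(S + D))/2 = 5*((-40 + D - S)/(D + S))/2 = 5*(-40 + D - S)/(2*(D + S)))
K(j(u(-1))*(-15), 252)/(-24378) = (5*(-40 + 252 - (-2*(-1))*(-15))/(2*(252 - 2*(-1)*(-15))))/(-24378) = (5*(-40 + 252 - (-1*(-2))*(-15))/(2*(252 - 1*(-2)*(-15))))*(-1/24378) = (5*(-40 + 252 - 2*(-15))/(2*(252 + 2*(-15))))*(-1/24378) = (5*(-40 + 252 - 1*(-30))/(2*(252 - 30)))*(-1/24378) = ((5/2)*(-40 + 252 + 30)/222)*(-1/24378) = ((5/2)*(1/222)*242)*(-1/24378) = (605/222)*(-1/24378) = -605/5411916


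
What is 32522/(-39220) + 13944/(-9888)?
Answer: -9046471/4039660 ≈ -2.2394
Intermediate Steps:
32522/(-39220) + 13944/(-9888) = 32522*(-1/39220) + 13944*(-1/9888) = -16261/19610 - 581/412 = -9046471/4039660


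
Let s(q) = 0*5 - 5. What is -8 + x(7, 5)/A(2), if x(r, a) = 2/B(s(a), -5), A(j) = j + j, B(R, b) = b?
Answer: -81/10 ≈ -8.1000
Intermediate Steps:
s(q) = -5 (s(q) = 0 - 5 = -5)
A(j) = 2*j
x(r, a) = -⅖ (x(r, a) = 2/(-5) = 2*(-⅕) = -⅖)
-8 + x(7, 5)/A(2) = -8 - ⅖/(2*2) = -8 - ⅖/4 = -8 + (¼)*(-⅖) = -8 - ⅒ = -81/10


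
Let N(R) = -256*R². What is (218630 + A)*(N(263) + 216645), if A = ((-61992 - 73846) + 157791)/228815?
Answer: -874983002096774457/228815 ≈ -3.8240e+12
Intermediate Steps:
A = 21953/228815 (A = (-135838 + 157791)*(1/228815) = 21953*(1/228815) = 21953/228815 ≈ 0.095942)
(218630 + A)*(N(263) + 216645) = (218630 + 21953/228815)*(-256*263² + 216645) = 50025845403*(-256*69169 + 216645)/228815 = 50025845403*(-17707264 + 216645)/228815 = (50025845403/228815)*(-17490619) = -874983002096774457/228815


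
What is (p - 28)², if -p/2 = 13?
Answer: 2916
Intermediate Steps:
p = -26 (p = -2*13 = -26)
(p - 28)² = (-26 - 28)² = (-54)² = 2916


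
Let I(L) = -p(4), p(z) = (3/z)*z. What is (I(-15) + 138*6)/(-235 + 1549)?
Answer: 275/438 ≈ 0.62785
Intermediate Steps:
p(z) = 3
I(L) = -3 (I(L) = -1*3 = -3)
(I(-15) + 138*6)/(-235 + 1549) = (-3 + 138*6)/(-235 + 1549) = (-3 + 828)/1314 = 825*(1/1314) = 275/438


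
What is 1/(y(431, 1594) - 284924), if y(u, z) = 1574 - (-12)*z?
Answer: -1/264222 ≈ -3.7847e-6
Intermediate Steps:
y(u, z) = 1574 + 12*z
1/(y(431, 1594) - 284924) = 1/((1574 + 12*1594) - 284924) = 1/((1574 + 19128) - 284924) = 1/(20702 - 284924) = 1/(-264222) = -1/264222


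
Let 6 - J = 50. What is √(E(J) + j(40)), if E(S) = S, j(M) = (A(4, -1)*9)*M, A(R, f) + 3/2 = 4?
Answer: 2*√214 ≈ 29.257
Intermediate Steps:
A(R, f) = 5/2 (A(R, f) = -3/2 + 4 = 5/2)
J = -44 (J = 6 - 1*50 = 6 - 50 = -44)
j(M) = 45*M/2 (j(M) = ((5/2)*9)*M = 45*M/2)
√(E(J) + j(40)) = √(-44 + (45/2)*40) = √(-44 + 900) = √856 = 2*√214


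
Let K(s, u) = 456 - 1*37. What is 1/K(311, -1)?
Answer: 1/419 ≈ 0.0023866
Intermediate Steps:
K(s, u) = 419 (K(s, u) = 456 - 37 = 419)
1/K(311, -1) = 1/419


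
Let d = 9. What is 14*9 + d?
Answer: 135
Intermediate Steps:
14*9 + d = 14*9 + 9 = 126 + 9 = 135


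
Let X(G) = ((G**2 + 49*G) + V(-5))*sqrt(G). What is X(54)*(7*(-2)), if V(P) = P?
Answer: -233394*sqrt(6) ≈ -5.7170e+5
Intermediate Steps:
X(G) = sqrt(G)*(-5 + G**2 + 49*G) (X(G) = ((G**2 + 49*G) - 5)*sqrt(G) = (-5 + G**2 + 49*G)*sqrt(G) = sqrt(G)*(-5 + G**2 + 49*G))
X(54)*(7*(-2)) = (sqrt(54)*(-5 + 54**2 + 49*54))*(7*(-2)) = ((3*sqrt(6))*(-5 + 2916 + 2646))*(-14) = ((3*sqrt(6))*5557)*(-14) = (16671*sqrt(6))*(-14) = -233394*sqrt(6)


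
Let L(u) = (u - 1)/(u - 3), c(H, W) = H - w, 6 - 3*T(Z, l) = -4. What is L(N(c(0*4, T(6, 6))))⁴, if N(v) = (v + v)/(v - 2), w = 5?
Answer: 81/14641 ≈ 0.0055324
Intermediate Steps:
T(Z, l) = 10/3 (T(Z, l) = 2 - ⅓*(-4) = 2 + 4/3 = 10/3)
c(H, W) = -5 + H (c(H, W) = H - 1*5 = H - 5 = -5 + H)
N(v) = 2*v/(-2 + v) (N(v) = (2*v)/(-2 + v) = 2*v/(-2 + v))
L(u) = (-1 + u)/(-3 + u)
L(N(c(0*4, T(6, 6))))⁴ = ((-1 + 2*(-5 + 0*4)/(-2 + (-5 + 0*4)))/(-3 + 2*(-5 + 0*4)/(-2 + (-5 + 0*4))))⁴ = ((-1 + 2*(-5 + 0)/(-2 + (-5 + 0)))/(-3 + 2*(-5 + 0)/(-2 + (-5 + 0))))⁴ = ((-1 + 2*(-5)/(-2 - 5))/(-3 + 2*(-5)/(-2 - 5)))⁴ = ((-1 + 2*(-5)/(-7))/(-3 + 2*(-5)/(-7)))⁴ = ((-1 + 2*(-5)*(-⅐))/(-3 + 2*(-5)*(-⅐)))⁴ = ((-1 + 10/7)/(-3 + 10/7))⁴ = ((3/7)/(-11/7))⁴ = (-7/11*3/7)⁴ = (-3/11)⁴ = 81/14641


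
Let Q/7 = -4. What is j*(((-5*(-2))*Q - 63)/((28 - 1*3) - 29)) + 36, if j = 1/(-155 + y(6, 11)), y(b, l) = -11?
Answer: 23561/664 ≈ 35.483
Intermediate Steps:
Q = -28 (Q = 7*(-4) = -28)
j = -1/166 (j = 1/(-155 - 11) = 1/(-166) = -1/166 ≈ -0.0060241)
j*(((-5*(-2))*Q - 63)/((28 - 1*3) - 29)) + 36 = -(-5*(-2)*(-28) - 63)/(166*((28 - 1*3) - 29)) + 36 = -(10*(-28) - 63)/(166*((28 - 3) - 29)) + 36 = -(-280 - 63)/(166*(25 - 29)) + 36 = -(-343)/(166*(-4)) + 36 = -(-343)*(-1)/(166*4) + 36 = -1/166*343/4 + 36 = -343/664 + 36 = 23561/664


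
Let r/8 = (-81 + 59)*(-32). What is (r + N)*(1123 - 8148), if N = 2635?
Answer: -58075675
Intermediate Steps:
r = 5632 (r = 8*((-81 + 59)*(-32)) = 8*(-22*(-32)) = 8*704 = 5632)
(r + N)*(1123 - 8148) = (5632 + 2635)*(1123 - 8148) = 8267*(-7025) = -58075675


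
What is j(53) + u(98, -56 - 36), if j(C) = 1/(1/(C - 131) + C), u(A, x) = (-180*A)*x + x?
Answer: 6706982882/4133 ≈ 1.6228e+6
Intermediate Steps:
u(A, x) = x - 180*A*x (u(A, x) = -180*A*x + x = x - 180*A*x)
j(C) = 1/(C + 1/(-131 + C)) (j(C) = 1/(1/(-131 + C) + C) = 1/(C + 1/(-131 + C)))
j(53) + u(98, -56 - 36) = (-131 + 53)/(1 + 53² - 131*53) + (-56 - 36)*(1 - 180*98) = -78/(1 + 2809 - 6943) - 92*(1 - 17640) = -78/(-4133) - 92*(-17639) = -1/4133*(-78) + 1622788 = 78/4133 + 1622788 = 6706982882/4133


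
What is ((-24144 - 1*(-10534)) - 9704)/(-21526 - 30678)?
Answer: 11657/26102 ≈ 0.44659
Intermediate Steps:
((-24144 - 1*(-10534)) - 9704)/(-21526 - 30678) = ((-24144 + 10534) - 9704)/(-52204) = (-13610 - 9704)*(-1/52204) = -23314*(-1/52204) = 11657/26102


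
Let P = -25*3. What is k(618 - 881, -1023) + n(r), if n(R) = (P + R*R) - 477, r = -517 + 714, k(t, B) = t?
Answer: 37994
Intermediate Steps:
P = -75
r = 197
n(R) = -552 + R**2 (n(R) = (-75 + R*R) - 477 = (-75 + R**2) - 477 = -552 + R**2)
k(618 - 881, -1023) + n(r) = (618 - 881) + (-552 + 197**2) = -263 + (-552 + 38809) = -263 + 38257 = 37994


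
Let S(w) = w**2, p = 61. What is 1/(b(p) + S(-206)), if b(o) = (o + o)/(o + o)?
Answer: 1/42437 ≈ 2.3564e-5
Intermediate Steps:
b(o) = 1 (b(o) = (2*o)/((2*o)) = (2*o)*(1/(2*o)) = 1)
1/(b(p) + S(-206)) = 1/(1 + (-206)**2) = 1/(1 + 42436) = 1/42437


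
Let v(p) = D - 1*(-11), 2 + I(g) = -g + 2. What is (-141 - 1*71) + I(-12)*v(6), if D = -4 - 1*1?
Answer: -140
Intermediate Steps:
D = -5 (D = -4 - 1 = -5)
I(g) = -g (I(g) = -2 + (-g + 2) = -2 + (2 - g) = -g)
v(p) = 6 (v(p) = -5 - 1*(-11) = -5 + 11 = 6)
(-141 - 1*71) + I(-12)*v(6) = (-141 - 1*71) - 1*(-12)*6 = (-141 - 71) + 12*6 = -212 + 72 = -140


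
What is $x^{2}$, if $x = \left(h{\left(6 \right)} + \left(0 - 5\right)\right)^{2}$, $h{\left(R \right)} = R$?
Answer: $1$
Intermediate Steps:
$x = 1$ ($x = \left(6 + \left(0 - 5\right)\right)^{2} = \left(6 - 5\right)^{2} = 1^{2} = 1$)
$x^{2} = 1^{2} = 1$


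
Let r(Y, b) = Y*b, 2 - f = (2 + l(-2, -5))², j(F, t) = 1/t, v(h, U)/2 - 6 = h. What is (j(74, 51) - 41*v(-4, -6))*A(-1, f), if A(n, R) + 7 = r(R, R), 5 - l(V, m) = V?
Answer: -17378314/17 ≈ -1.0223e+6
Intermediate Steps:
l(V, m) = 5 - V
v(h, U) = 12 + 2*h
f = -79 (f = 2 - (2 + (5 - 1*(-2)))² = 2 - (2 + (5 + 2))² = 2 - (2 + 7)² = 2 - 1*9² = 2 - 1*81 = 2 - 81 = -79)
A(n, R) = -7 + R² (A(n, R) = -7 + R*R = -7 + R²)
(j(74, 51) - 41*v(-4, -6))*A(-1, f) = (1/51 - 41*(12 + 2*(-4)))*(-7 + (-79)²) = (1/51 - 41*(12 - 8))*(-7 + 6241) = (1/51 - 41*4)*6234 = (1/51 - 1*164)*6234 = (1/51 - 164)*6234 = -8363/51*6234 = -17378314/17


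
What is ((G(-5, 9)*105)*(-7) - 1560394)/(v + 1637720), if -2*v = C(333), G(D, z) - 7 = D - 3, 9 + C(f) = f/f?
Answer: -1559659/1637724 ≈ -0.95233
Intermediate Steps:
C(f) = -8 (C(f) = -9 + f/f = -9 + 1 = -8)
G(D, z) = 4 + D (G(D, z) = 7 + (D - 3) = 7 + (-3 + D) = 4 + D)
v = 4 (v = -½*(-8) = 4)
((G(-5, 9)*105)*(-7) - 1560394)/(v + 1637720) = (((4 - 5)*105)*(-7) - 1560394)/(4 + 1637720) = (-1*105*(-7) - 1560394)/1637724 = (-105*(-7) - 1560394)*(1/1637724) = (735 - 1560394)*(1/1637724) = -1559659*1/1637724 = -1559659/1637724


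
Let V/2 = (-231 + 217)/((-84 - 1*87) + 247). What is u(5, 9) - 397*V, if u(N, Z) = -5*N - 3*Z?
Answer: 1791/19 ≈ 94.263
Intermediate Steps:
V = -7/19 (V = 2*((-231 + 217)/((-84 - 1*87) + 247)) = 2*(-14/((-84 - 87) + 247)) = 2*(-14/(-171 + 247)) = 2*(-14/76) = 2*(-14*1/76) = 2*(-7/38) = -7/19 ≈ -0.36842)
u(5, 9) - 397*V = (-5*5 - 3*9) - 397*(-7/19) = (-25 - 27) + 2779/19 = -52 + 2779/19 = 1791/19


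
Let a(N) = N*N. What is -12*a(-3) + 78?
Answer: -30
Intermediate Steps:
a(N) = N**2
-12*a(-3) + 78 = -12*(-3)**2 + 78 = -12*9 + 78 = -108 + 78 = -30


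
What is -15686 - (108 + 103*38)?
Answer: -19708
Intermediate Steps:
-15686 - (108 + 103*38) = -15686 - (108 + 3914) = -15686 - 1*4022 = -15686 - 4022 = -19708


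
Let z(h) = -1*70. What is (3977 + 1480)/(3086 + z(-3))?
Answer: 5457/3016 ≈ 1.8093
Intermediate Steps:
z(h) = -70
(3977 + 1480)/(3086 + z(-3)) = (3977 + 1480)/(3086 - 70) = 5457/3016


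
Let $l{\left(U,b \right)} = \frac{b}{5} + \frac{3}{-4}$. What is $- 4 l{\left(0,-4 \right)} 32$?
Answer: $\frac{992}{5} \approx 198.4$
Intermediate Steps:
$l{\left(U,b \right)} = - \frac{3}{4} + \frac{b}{5}$ ($l{\left(U,b \right)} = b \frac{1}{5} + 3 \left(- \frac{1}{4}\right) = \frac{b}{5} - \frac{3}{4} = - \frac{3}{4} + \frac{b}{5}$)
$- 4 l{\left(0,-4 \right)} 32 = - 4 \left(- \frac{3}{4} + \frac{1}{5} \left(-4\right)\right) 32 = - 4 \left(- \frac{3}{4} - \frac{4}{5}\right) 32 = \left(-4\right) \left(- \frac{31}{20}\right) 32 = \frac{31}{5} \cdot 32 = \frac{992}{5}$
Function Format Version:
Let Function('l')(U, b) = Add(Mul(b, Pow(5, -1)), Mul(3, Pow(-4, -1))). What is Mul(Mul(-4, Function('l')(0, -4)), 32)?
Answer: Rational(992, 5) ≈ 198.40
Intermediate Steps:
Function('l')(U, b) = Add(Rational(-3, 4), Mul(Rational(1, 5), b)) (Function('l')(U, b) = Add(Mul(b, Rational(1, 5)), Mul(3, Rational(-1, 4))) = Add(Mul(Rational(1, 5), b), Rational(-3, 4)) = Add(Rational(-3, 4), Mul(Rational(1, 5), b)))
Mul(Mul(-4, Function('l')(0, -4)), 32) = Mul(Mul(-4, Add(Rational(-3, 4), Mul(Rational(1, 5), -4))), 32) = Mul(Mul(-4, Add(Rational(-3, 4), Rational(-4, 5))), 32) = Mul(Mul(-4, Rational(-31, 20)), 32) = Mul(Rational(31, 5), 32) = Rational(992, 5)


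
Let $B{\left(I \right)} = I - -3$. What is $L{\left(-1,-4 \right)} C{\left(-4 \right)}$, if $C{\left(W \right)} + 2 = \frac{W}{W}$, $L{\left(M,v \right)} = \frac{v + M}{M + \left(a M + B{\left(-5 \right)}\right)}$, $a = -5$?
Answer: $\frac{5}{2} \approx 2.5$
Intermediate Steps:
$B{\left(I \right)} = 3 + I$ ($B{\left(I \right)} = I + 3 = 3 + I$)
$L{\left(M,v \right)} = \frac{M + v}{-2 - 4 M}$ ($L{\left(M,v \right)} = \frac{v + M}{M - \left(2 + 5 M\right)} = \frac{M + v}{M - \left(2 + 5 M\right)} = \frac{M + v}{-2 - 4 M}$)
$C{\left(W \right)} = -1$ ($C{\left(W \right)} = -2 + \frac{W}{W} = -2 + 1 = -1$)
$L{\left(-1,-4 \right)} C{\left(-4 \right)} = \frac{-1 - 4}{2 \left(-1 - -2\right)} \left(-1\right) = \frac{1}{2} \frac{1}{-1 + 2} \left(-5\right) \left(-1\right) = \frac{1}{2} \cdot 1^{-1} \left(-5\right) \left(-1\right) = \frac{1}{2} \cdot 1 \left(-5\right) \left(-1\right) = \left(- \frac{5}{2}\right) \left(-1\right) = \frac{5}{2}$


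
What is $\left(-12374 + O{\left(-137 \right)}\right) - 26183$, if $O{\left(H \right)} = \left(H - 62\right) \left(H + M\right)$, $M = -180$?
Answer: $24526$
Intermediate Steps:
$O{\left(H \right)} = \left(-180 + H\right) \left(-62 + H\right)$ ($O{\left(H \right)} = \left(H - 62\right) \left(H - 180\right) = \left(-62 + H\right) \left(-180 + H\right) = \left(-180 + H\right) \left(-62 + H\right)$)
$\left(-12374 + O{\left(-137 \right)}\right) - 26183 = \left(-12374 + \left(11160 + \left(-137\right)^{2} - -33154\right)\right) - 26183 = \left(-12374 + \left(11160 + 18769 + 33154\right)\right) - 26183 = \left(-12374 + 63083\right) - 26183 = 50709 - 26183 = 24526$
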